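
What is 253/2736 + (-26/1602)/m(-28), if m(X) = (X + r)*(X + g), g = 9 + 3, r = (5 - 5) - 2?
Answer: 675263/7305120 ≈ 0.092437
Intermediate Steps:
r = -2 (r = 0 - 2 = -2)
g = 12
m(X) = (-2 + X)*(12 + X) (m(X) = (X - 2)*(X + 12) = (-2 + X)*(12 + X))
253/2736 + (-26/1602)/m(-28) = 253/2736 + (-26/1602)/(-24 + (-28)**2 + 10*(-28)) = 253*(1/2736) + (-26*1/1602)/(-24 + 784 - 280) = 253/2736 - 13/801/480 = 253/2736 - 13/801*1/480 = 253/2736 - 13/384480 = 675263/7305120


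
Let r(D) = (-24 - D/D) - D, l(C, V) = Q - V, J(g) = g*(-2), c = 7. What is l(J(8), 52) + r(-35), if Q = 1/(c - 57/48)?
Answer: -3890/93 ≈ -41.828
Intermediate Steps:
Q = 16/93 (Q = 1/(7 - 57/48) = 1/(7 - 57*1/48) = 1/(7 - 19/16) = 1/(93/16) = 16/93 ≈ 0.17204)
J(g) = -2*g
l(C, V) = 16/93 - V
r(D) = -25 - D (r(D) = (-24 - 1*1) - D = (-24 - 1) - D = -25 - D)
l(J(8), 52) + r(-35) = (16/93 - 1*52) + (-25 - 1*(-35)) = (16/93 - 52) + (-25 + 35) = -4820/93 + 10 = -3890/93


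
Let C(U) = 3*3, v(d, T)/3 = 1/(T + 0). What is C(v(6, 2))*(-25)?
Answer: -225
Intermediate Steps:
v(d, T) = 3/T (v(d, T) = 3/(T + 0) = 3/T)
C(U) = 9
C(v(6, 2))*(-25) = 9*(-25) = -225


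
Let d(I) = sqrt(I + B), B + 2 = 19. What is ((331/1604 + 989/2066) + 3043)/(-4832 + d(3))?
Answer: -1523040111454/2417899146883 - 5043179177*sqrt(5)/19343193175064 ≈ -0.63049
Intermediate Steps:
B = 17 (B = -2 + 19 = 17)
d(I) = sqrt(17 + I) (d(I) = sqrt(I + 17) = sqrt(17 + I))
((331/1604 + 989/2066) + 3043)/(-4832 + d(3)) = ((331/1604 + 989/2066) + 3043)/(-4832 + sqrt(17 + 3)) = ((331*(1/1604) + 989*(1/2066)) + 3043)/(-4832 + sqrt(20)) = ((331/1604 + 989/2066) + 3043)/(-4832 + 2*sqrt(5)) = (1135101/1656932 + 3043)/(-4832 + 2*sqrt(5)) = 5043179177/(1656932*(-4832 + 2*sqrt(5)))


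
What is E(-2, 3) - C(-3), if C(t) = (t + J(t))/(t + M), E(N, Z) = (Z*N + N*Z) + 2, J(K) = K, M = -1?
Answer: -23/2 ≈ -11.500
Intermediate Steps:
E(N, Z) = 2 + 2*N*Z (E(N, Z) = (N*Z + N*Z) + 2 = 2*N*Z + 2 = 2 + 2*N*Z)
C(t) = 2*t/(-1 + t) (C(t) = (t + t)/(t - 1) = (2*t)/(-1 + t) = 2*t/(-1 + t))
E(-2, 3) - C(-3) = (2 + 2*(-2)*3) - 2*(-3)/(-1 - 3) = (2 - 12) - 2*(-3)/(-4) = -10 - 2*(-3)*(-1)/4 = -10 - 1*3/2 = -10 - 3/2 = -23/2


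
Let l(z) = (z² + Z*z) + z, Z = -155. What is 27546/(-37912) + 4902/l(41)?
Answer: -156732621/87823148 ≈ -1.7846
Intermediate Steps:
l(z) = z² - 154*z (l(z) = (z² - 155*z) + z = z² - 154*z)
27546/(-37912) + 4902/l(41) = 27546/(-37912) + 4902/((41*(-154 + 41))) = 27546*(-1/37912) + 4902/((41*(-113))) = -13773/18956 + 4902/(-4633) = -13773/18956 + 4902*(-1/4633) = -13773/18956 - 4902/4633 = -156732621/87823148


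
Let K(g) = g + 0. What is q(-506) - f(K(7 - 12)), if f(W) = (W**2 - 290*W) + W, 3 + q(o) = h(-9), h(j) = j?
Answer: -1482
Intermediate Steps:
K(g) = g
q(o) = -12 (q(o) = -3 - 9 = -12)
f(W) = W**2 - 289*W
q(-506) - f(K(7 - 12)) = -12 - (7 - 12)*(-289 + (7 - 12)) = -12 - (-5)*(-289 - 5) = -12 - (-5)*(-294) = -12 - 1*1470 = -12 - 1470 = -1482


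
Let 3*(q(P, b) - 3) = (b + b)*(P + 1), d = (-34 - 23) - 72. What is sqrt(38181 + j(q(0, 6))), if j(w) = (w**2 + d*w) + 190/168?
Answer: sqrt(65846823)/42 ≈ 193.20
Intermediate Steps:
d = -129 (d = -57 - 72 = -129)
q(P, b) = 3 + 2*b*(1 + P)/3 (q(P, b) = 3 + ((b + b)*(P + 1))/3 = 3 + ((2*b)*(1 + P))/3 = 3 + (2*b*(1 + P))/3 = 3 + 2*b*(1 + P)/3)
j(w) = 95/84 + w**2 - 129*w (j(w) = (w**2 - 129*w) + 190/168 = (w**2 - 129*w) + 190*(1/168) = (w**2 - 129*w) + 95/84 = 95/84 + w**2 - 129*w)
sqrt(38181 + j(q(0, 6))) = sqrt(38181 + (95/84 + (3 + (2/3)*6 + (2/3)*0*6)**2 - 129*(3 + (2/3)*6 + (2/3)*0*6))) = sqrt(38181 + (95/84 + (3 + 4 + 0)**2 - 129*(3 + 4 + 0))) = sqrt(38181 + (95/84 + 7**2 - 129*7)) = sqrt(38181 + (95/84 + 49 - 903)) = sqrt(38181 - 71641/84) = sqrt(3135563/84) = sqrt(65846823)/42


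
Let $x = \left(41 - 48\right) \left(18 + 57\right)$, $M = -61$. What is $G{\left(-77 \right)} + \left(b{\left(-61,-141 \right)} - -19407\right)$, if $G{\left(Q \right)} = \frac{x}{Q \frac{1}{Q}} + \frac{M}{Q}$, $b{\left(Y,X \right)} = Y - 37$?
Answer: $\frac{1446429}{77} \approx 18785.0$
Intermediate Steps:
$b{\left(Y,X \right)} = -37 + Y$
$x = -525$ ($x = \left(-7\right) 75 = -525$)
$G{\left(Q \right)} = -525 - \frac{61}{Q}$ ($G{\left(Q \right)} = - \frac{525}{Q \frac{1}{Q}} - \frac{61}{Q} = - \frac{525}{1} - \frac{61}{Q} = \left(-525\right) 1 - \frac{61}{Q} = -525 - \frac{61}{Q}$)
$G{\left(-77 \right)} + \left(b{\left(-61,-141 \right)} - -19407\right) = \left(-525 - \frac{61}{-77}\right) - -19309 = \left(-525 - - \frac{61}{77}\right) + \left(-98 + 19407\right) = \left(-525 + \frac{61}{77}\right) + 19309 = - \frac{40364}{77} + 19309 = \frac{1446429}{77}$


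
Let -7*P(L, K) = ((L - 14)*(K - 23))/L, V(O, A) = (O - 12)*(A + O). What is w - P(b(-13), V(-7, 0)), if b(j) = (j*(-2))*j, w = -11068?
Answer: -13074084/1183 ≈ -11052.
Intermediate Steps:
V(O, A) = (-12 + O)*(A + O)
b(j) = -2*j**2 (b(j) = (-2*j)*j = -2*j**2)
P(L, K) = -(-23 + K)*(-14 + L)/(7*L) (P(L, K) = -(L - 14)*(K - 23)/(7*L) = -(-14 + L)*(-23 + K)/(7*L) = -(-23 + K)*(-14 + L)/(7*L))
w - P(b(-13), V(-7, 0)) = -11068 - (-322 + 14*((-7)**2 - 12*0 - 12*(-7) + 0*(-7)) - (-2*(-13)**2)*(-23 + ((-7)**2 - 12*0 - 12*(-7) + 0*(-7))))/(7*((-2*(-13)**2))) = -11068 - (-322 + 14*(49 + 0 + 84 + 0) - (-2*169)*(-23 + (49 + 0 + 84 + 0)))/(7*((-2*169))) = -11068 - (-322 + 14*133 - 1*(-338)*(-23 + 133))/(7*(-338)) = -11068 - (-1)*(-322 + 1862 - 1*(-338)*110)/(7*338) = -11068 - (-1)*(-322 + 1862 + 37180)/(7*338) = -11068 - (-1)*38720/(7*338) = -11068 - 1*(-19360/1183) = -11068 + 19360/1183 = -13074084/1183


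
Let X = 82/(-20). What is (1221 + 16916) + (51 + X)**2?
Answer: 2033661/100 ≈ 20337.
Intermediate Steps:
X = -41/10 (X = 82*(-1/20) = -41/10 ≈ -4.1000)
(1221 + 16916) + (51 + X)**2 = (1221 + 16916) + (51 - 41/10)**2 = 18137 + (469/10)**2 = 18137 + 219961/100 = 2033661/100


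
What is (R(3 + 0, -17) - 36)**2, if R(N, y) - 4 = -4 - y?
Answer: 361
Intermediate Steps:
R(N, y) = -y (R(N, y) = 4 + (-4 - y) = -y)
(R(3 + 0, -17) - 36)**2 = (-1*(-17) - 36)**2 = (17 - 36)**2 = (-19)**2 = 361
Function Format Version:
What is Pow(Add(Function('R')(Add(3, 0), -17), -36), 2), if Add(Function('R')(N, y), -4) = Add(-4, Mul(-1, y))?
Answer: 361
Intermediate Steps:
Function('R')(N, y) = Mul(-1, y) (Function('R')(N, y) = Add(4, Add(-4, Mul(-1, y))) = Mul(-1, y))
Pow(Add(Function('R')(Add(3, 0), -17), -36), 2) = Pow(Add(Mul(-1, -17), -36), 2) = Pow(Add(17, -36), 2) = Pow(-19, 2) = 361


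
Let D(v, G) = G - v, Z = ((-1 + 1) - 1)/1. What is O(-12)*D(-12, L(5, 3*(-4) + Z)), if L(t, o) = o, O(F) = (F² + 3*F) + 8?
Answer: -116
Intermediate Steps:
O(F) = 8 + F² + 3*F
Z = -1 (Z = (0 - 1)*1 = -1*1 = -1)
O(-12)*D(-12, L(5, 3*(-4) + Z)) = (8 + (-12)² + 3*(-12))*((3*(-4) - 1) - 1*(-12)) = (8 + 144 - 36)*((-12 - 1) + 12) = 116*(-13 + 12) = 116*(-1) = -116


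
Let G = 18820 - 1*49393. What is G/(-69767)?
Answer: 30573/69767 ≈ 0.43822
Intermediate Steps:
G = -30573 (G = 18820 - 49393 = -30573)
G/(-69767) = -30573/(-69767) = -30573*(-1/69767) = 30573/69767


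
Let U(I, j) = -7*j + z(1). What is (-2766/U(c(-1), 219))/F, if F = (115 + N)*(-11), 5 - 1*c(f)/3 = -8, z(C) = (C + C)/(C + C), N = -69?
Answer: -1383/387596 ≈ -0.0035682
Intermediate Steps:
z(C) = 1 (z(C) = (2*C)/((2*C)) = (2*C)*(1/(2*C)) = 1)
c(f) = 39 (c(f) = 15 - 3*(-8) = 15 + 24 = 39)
F = -506 (F = (115 - 69)*(-11) = 46*(-11) = -506)
U(I, j) = 1 - 7*j (U(I, j) = -7*j + 1 = 1 - 7*j)
(-2766/U(c(-1), 219))/F = -2766/(1 - 7*219)/(-506) = -2766/(1 - 1533)*(-1/506) = -2766/(-1532)*(-1/506) = -2766*(-1/1532)*(-1/506) = (1383/766)*(-1/506) = -1383/387596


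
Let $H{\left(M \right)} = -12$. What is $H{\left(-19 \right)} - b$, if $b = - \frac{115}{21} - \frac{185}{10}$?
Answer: $\frac{503}{42} \approx 11.976$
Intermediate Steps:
$b = - \frac{1007}{42}$ ($b = \left(-115\right) \frac{1}{21} - \frac{37}{2} = - \frac{115}{21} - \frac{37}{2} = - \frac{1007}{42} \approx -23.976$)
$H{\left(-19 \right)} - b = -12 - - \frac{1007}{42} = -12 + \frac{1007}{42} = \frac{503}{42}$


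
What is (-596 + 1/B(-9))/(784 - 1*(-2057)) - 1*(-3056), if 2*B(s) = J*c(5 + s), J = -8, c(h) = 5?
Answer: 173629999/56820 ≈ 3055.8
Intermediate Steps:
B(s) = -20 (B(s) = (-8*5)/2 = (1/2)*(-40) = -20)
(-596 + 1/B(-9))/(784 - 1*(-2057)) - 1*(-3056) = (-596 + 1/(-20))/(784 - 1*(-2057)) - 1*(-3056) = (-596 - 1/20)/(784 + 2057) + 3056 = -11921/20/2841 + 3056 = -11921/20*1/2841 + 3056 = -11921/56820 + 3056 = 173629999/56820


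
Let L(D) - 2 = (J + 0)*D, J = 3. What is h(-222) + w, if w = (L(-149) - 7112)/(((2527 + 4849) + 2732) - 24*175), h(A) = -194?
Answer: -1153709/5908 ≈ -195.28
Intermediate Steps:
L(D) = 2 + 3*D (L(D) = 2 + (3 + 0)*D = 2 + 3*D)
w = -7557/5908 (w = ((2 + 3*(-149)) - 7112)/(((2527 + 4849) + 2732) - 24*175) = ((2 - 447) - 7112)/((7376 + 2732) - 4200) = (-445 - 7112)/(10108 - 4200) = -7557/5908 ≈ -1.2791)
h(-222) + w = -194 - 7557/5908 = -1153709/5908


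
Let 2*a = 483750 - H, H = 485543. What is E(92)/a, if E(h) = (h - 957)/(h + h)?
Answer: 865/164956 ≈ 0.0052438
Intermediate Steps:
a = -1793/2 (a = (483750 - 1*485543)/2 = (483750 - 485543)/2 = (½)*(-1793) = -1793/2 ≈ -896.50)
E(h) = (-957 + h)/(2*h) (E(h) = (-957 + h)/((2*h)) = (-957 + h)*(1/(2*h)) = (-957 + h)/(2*h))
E(92)/a = ((½)*(-957 + 92)/92)/(-1793/2) = ((½)*(1/92)*(-865))*(-2/1793) = -865/184*(-2/1793) = 865/164956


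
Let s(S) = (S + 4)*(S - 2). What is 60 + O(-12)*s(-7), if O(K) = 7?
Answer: 249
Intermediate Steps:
s(S) = (-2 + S)*(4 + S) (s(S) = (4 + S)*(-2 + S) = (-2 + S)*(4 + S))
60 + O(-12)*s(-7) = 60 + 7*(-8 + (-7)² + 2*(-7)) = 60 + 7*(-8 + 49 - 14) = 60 + 7*27 = 60 + 189 = 249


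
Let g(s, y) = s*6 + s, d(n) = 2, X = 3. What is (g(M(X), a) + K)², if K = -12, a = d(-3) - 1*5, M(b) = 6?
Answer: 900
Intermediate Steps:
a = -3 (a = 2 - 1*5 = 2 - 5 = -3)
g(s, y) = 7*s (g(s, y) = 6*s + s = 7*s)
(g(M(X), a) + K)² = (7*6 - 12)² = (42 - 12)² = 30² = 900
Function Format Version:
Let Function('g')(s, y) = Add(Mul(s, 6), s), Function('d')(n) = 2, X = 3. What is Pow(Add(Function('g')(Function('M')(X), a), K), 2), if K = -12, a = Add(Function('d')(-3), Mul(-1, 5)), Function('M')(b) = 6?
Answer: 900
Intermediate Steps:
a = -3 (a = Add(2, Mul(-1, 5)) = Add(2, -5) = -3)
Function('g')(s, y) = Mul(7, s) (Function('g')(s, y) = Add(Mul(6, s), s) = Mul(7, s))
Pow(Add(Function('g')(Function('M')(X), a), K), 2) = Pow(Add(Mul(7, 6), -12), 2) = Pow(Add(42, -12), 2) = Pow(30, 2) = 900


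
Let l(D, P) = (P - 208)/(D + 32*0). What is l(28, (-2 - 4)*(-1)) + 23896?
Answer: 334443/14 ≈ 23889.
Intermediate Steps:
l(D, P) = (-208 + P)/D (l(D, P) = (-208 + P)/(D + 0) = (-208 + P)/D)
l(28, (-2 - 4)*(-1)) + 23896 = (-208 + (-2 - 4)*(-1))/28 + 23896 = (-208 - 6*(-1))/28 + 23896 = (-208 + 6)/28 + 23896 = (1/28)*(-202) + 23896 = -101/14 + 23896 = 334443/14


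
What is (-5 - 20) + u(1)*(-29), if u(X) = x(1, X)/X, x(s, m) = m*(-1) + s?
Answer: -25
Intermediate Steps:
x(s, m) = s - m (x(s, m) = -m + s = s - m)
u(X) = (1 - X)/X
(-5 - 20) + u(1)*(-29) = (-5 - 20) + ((1 - 1*1)/1)*(-29) = -25 + (1*(1 - 1))*(-29) = -25 + (1*0)*(-29) = -25 + 0*(-29) = -25 + 0 = -25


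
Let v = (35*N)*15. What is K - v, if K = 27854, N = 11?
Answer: 22079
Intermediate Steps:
v = 5775 (v = (35*11)*15 = 385*15 = 5775)
K - v = 27854 - 1*5775 = 27854 - 5775 = 22079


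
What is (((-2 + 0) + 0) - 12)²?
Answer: 196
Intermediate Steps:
(((-2 + 0) + 0) - 12)² = ((-2 + 0) - 12)² = (-2 - 12)² = (-14)² = 196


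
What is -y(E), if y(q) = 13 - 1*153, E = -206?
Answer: 140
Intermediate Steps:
y(q) = -140 (y(q) = 13 - 153 = -140)
-y(E) = -1*(-140) = 140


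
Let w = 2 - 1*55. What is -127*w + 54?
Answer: 6785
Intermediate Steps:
w = -53 (w = 2 - 55 = -53)
-127*w + 54 = -127*(-53) + 54 = 6731 + 54 = 6785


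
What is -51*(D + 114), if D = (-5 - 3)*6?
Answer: -3366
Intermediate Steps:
D = -48 (D = -8*6 = -48)
-51*(D + 114) = -51*(-48 + 114) = -51*66 = -3366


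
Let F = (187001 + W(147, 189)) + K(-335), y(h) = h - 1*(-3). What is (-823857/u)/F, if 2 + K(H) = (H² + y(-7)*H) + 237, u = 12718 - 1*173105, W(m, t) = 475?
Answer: 823857/48320753812 ≈ 1.7050e-5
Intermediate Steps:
y(h) = 3 + h (y(h) = h + 3 = 3 + h)
u = -160387 (u = 12718 - 173105 = -160387)
K(H) = 235 + H² - 4*H (K(H) = -2 + ((H² + (3 - 7)*H) + 237) = -2 + ((H² - 4*H) + 237) = -2 + (237 + H² - 4*H) = 235 + H² - 4*H)
F = 301276 (F = (187001 + 475) + (235 + (-335)² - 4*(-335)) = 187476 + (235 + 112225 + 1340) = 187476 + 113800 = 301276)
(-823857/u)/F = -823857/(-160387)/301276 = -823857*(-1/160387)*(1/301276) = (823857/160387)*(1/301276) = 823857/48320753812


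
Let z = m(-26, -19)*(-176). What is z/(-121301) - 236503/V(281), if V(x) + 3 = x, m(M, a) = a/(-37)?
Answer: -1061456935279/1247702086 ≈ -850.73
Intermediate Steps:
m(M, a) = -a/37 (m(M, a) = a*(-1/37) = -a/37)
V(x) = -3 + x
z = -3344/37 (z = -1/37*(-19)*(-176) = (19/37)*(-176) = -3344/37 ≈ -90.378)
z/(-121301) - 236503/V(281) = -3344/37/(-121301) - 236503/(-3 + 281) = -3344/37*(-1/121301) - 236503/278 = 3344/4488137 - 236503*1/278 = 3344/4488137 - 236503/278 = -1061456935279/1247702086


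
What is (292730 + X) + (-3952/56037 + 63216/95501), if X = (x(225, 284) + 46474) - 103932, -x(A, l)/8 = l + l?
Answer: 1234764715707976/5351589537 ≈ 2.3073e+5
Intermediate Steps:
x(A, l) = -16*l (x(A, l) = -8*(l + l) = -16*l)
X = -62002 (X = (-16*284 + 46474) - 103932 = (-4544 + 46474) - 103932 = 41930 - 103932 = -62002)
(292730 + X) + (-3952/56037 + 63216/95501) = (292730 - 62002) + (-3952/56037 + 63216/95501) = 230728 + (-3952*1/56037 + 63216*(1/95501)) = 230728 + (-3952/56037 + 63216/95501) = 230728 + 3165015040/5351589537 = 1234764715707976/5351589537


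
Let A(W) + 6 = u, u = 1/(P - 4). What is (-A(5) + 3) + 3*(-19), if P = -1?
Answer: -239/5 ≈ -47.800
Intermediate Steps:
u = -1/5 (u = 1/(-1 - 4) = 1/(-5) = -1/5 ≈ -0.20000)
A(W) = -31/5 (A(W) = -6 - 1/5 = -31/5)
(-A(5) + 3) + 3*(-19) = (-1*(-31/5) + 3) + 3*(-19) = (31/5 + 3) - 57 = 46/5 - 57 = -239/5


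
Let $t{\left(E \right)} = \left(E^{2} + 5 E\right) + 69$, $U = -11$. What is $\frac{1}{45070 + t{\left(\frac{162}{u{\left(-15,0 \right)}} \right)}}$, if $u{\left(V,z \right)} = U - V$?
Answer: $\frac{4}{187927} \approx 2.1285 \cdot 10^{-5}$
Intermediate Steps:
$u{\left(V,z \right)} = -11 - V$
$t{\left(E \right)} = 69 + E^{2} + 5 E$
$\frac{1}{45070 + t{\left(\frac{162}{u{\left(-15,0 \right)}} \right)}} = \frac{1}{45070 + \left(69 + \left(\frac{162}{-11 - -15}\right)^{2} + 5 \frac{162}{-11 - -15}\right)} = \frac{1}{45070 + \left(69 + \left(\frac{162}{-11 + 15}\right)^{2} + 5 \frac{162}{-11 + 15}\right)} = \frac{1}{45070 + \left(69 + \left(\frac{162}{4}\right)^{2} + 5 \cdot \frac{162}{4}\right)} = \frac{1}{45070 + \left(69 + \left(162 \cdot \frac{1}{4}\right)^{2} + 5 \cdot 162 \cdot \frac{1}{4}\right)} = \frac{1}{45070 + \left(69 + \left(\frac{81}{2}\right)^{2} + 5 \cdot \frac{81}{2}\right)} = \frac{1}{45070 + \left(69 + \frac{6561}{4} + \frac{405}{2}\right)} = \frac{1}{45070 + \frac{7647}{4}} = \frac{1}{\frac{187927}{4}} = \frac{4}{187927}$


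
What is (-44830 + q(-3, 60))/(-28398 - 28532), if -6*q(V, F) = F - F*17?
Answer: 4467/5693 ≈ 0.78465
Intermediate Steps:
q(V, F) = 8*F/3 (q(V, F) = -(F - F*17)/6 = -(F - 17*F)/6 = -(-8)*F/3 = 8*F/3)
(-44830 + q(-3, 60))/(-28398 - 28532) = (-44830 + (8/3)*60)/(-28398 - 28532) = (-44830 + 160)/(-56930) = -44670*(-1/56930) = 4467/5693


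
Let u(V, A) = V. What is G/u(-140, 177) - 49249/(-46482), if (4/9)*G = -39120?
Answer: 204912025/325374 ≈ 629.77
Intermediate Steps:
G = -88020 (G = (9/4)*(-39120) = -88020)
G/u(-140, 177) - 49249/(-46482) = -88020/(-140) - 49249/(-46482) = -88020*(-1/140) - 49249*(-1/46482) = 4401/7 + 49249/46482 = 204912025/325374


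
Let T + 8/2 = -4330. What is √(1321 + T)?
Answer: I*√3013 ≈ 54.891*I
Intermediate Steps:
T = -4334 (T = -4 - 4330 = -4334)
√(1321 + T) = √(1321 - 4334) = √(-3013) = I*√3013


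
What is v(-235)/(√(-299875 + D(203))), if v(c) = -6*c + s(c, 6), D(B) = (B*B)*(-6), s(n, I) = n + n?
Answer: -940*I*√547129/547129 ≈ -1.2708*I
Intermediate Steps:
s(n, I) = 2*n
D(B) = -6*B² (D(B) = B²*(-6) = -6*B²)
v(c) = -4*c (v(c) = -6*c + 2*c = -4*c)
v(-235)/(√(-299875 + D(203))) = (-4*(-235))/(√(-299875 - 6*203²)) = 940/(√(-299875 - 6*41209)) = 940/(√(-299875 - 247254)) = 940/(√(-547129)) = 940/((I*√547129)) = 940*(-I*√547129/547129) = -940*I*√547129/547129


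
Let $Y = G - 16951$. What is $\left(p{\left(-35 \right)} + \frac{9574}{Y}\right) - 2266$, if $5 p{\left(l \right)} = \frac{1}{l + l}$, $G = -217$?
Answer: $- \frac{3404827217}{1502200} \approx -2266.6$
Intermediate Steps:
$Y = -17168$ ($Y = -217 - 16951 = -17168$)
$p{\left(l \right)} = \frac{1}{10 l}$ ($p{\left(l \right)} = \frac{1}{5 \left(l + l\right)} = \frac{1}{5 \cdot 2 l} = \frac{\frac{1}{2} \frac{1}{l}}{5} = \frac{1}{10 l}$)
$\left(p{\left(-35 \right)} + \frac{9574}{Y}\right) - 2266 = \left(\frac{1}{10 \left(-35\right)} + \frac{9574}{-17168}\right) - 2266 = \left(\frac{1}{10} \left(- \frac{1}{35}\right) + 9574 \left(- \frac{1}{17168}\right)\right) - 2266 = \left(- \frac{1}{350} - \frac{4787}{8584}\right) - 2266 = - \frac{842017}{1502200} - 2266 = - \frac{3404827217}{1502200}$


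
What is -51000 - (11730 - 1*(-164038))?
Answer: -226768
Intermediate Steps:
-51000 - (11730 - 1*(-164038)) = -51000 - (11730 + 164038) = -51000 - 1*175768 = -51000 - 175768 = -226768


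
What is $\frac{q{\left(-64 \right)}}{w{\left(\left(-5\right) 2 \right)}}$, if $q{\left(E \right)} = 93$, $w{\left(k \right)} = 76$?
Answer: $\frac{93}{76} \approx 1.2237$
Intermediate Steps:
$\frac{q{\left(-64 \right)}}{w{\left(\left(-5\right) 2 \right)}} = \frac{93}{76}$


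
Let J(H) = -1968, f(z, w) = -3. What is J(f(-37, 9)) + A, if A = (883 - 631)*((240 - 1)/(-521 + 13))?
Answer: -264993/127 ≈ -2086.6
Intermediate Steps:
A = -15057/127 (A = 252*(239/(-508)) = 252*(239*(-1/508)) = 252*(-239/508) = -15057/127 ≈ -118.56)
J(f(-37, 9)) + A = -1968 - 15057/127 = -264993/127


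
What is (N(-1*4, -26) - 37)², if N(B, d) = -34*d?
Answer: 717409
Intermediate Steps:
(N(-1*4, -26) - 37)² = (-34*(-26) - 37)² = (884 - 37)² = 847² = 717409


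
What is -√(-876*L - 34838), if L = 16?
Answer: -I*√48854 ≈ -221.03*I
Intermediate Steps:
-√(-876*L - 34838) = -√(-876*16 - 34838) = -√(-14016 - 34838) = -√(-48854) = -I*√48854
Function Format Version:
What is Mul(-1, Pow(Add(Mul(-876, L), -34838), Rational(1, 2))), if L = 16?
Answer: Mul(-1, I, Pow(48854, Rational(1, 2))) ≈ Mul(-221.03, I)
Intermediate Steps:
Mul(-1, Pow(Add(Mul(-876, L), -34838), Rational(1, 2))) = Mul(-1, Pow(Add(Mul(-876, 16), -34838), Rational(1, 2))) = Mul(-1, Pow(Add(-14016, -34838), Rational(1, 2))) = Mul(-1, Pow(-48854, Rational(1, 2))) = Mul(-1, Mul(I, Pow(48854, Rational(1, 2)))) = Mul(-1, I, Pow(48854, Rational(1, 2)))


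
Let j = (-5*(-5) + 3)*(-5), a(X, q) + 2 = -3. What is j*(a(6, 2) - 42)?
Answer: 6580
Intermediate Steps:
a(X, q) = -5 (a(X, q) = -2 - 3 = -5)
j = -140 (j = (25 + 3)*(-5) = 28*(-5) = -140)
j*(a(6, 2) - 42) = -140*(-5 - 42) = -140*(-47) = 6580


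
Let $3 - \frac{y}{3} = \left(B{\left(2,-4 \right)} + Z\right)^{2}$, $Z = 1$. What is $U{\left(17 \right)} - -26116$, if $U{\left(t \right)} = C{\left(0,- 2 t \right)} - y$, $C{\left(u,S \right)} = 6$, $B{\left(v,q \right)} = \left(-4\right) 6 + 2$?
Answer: $27436$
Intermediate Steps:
$B{\left(v,q \right)} = -22$ ($B{\left(v,q \right)} = -24 + 2 = -22$)
$y = -1314$ ($y = 9 - 3 \left(-22 + 1\right)^{2} = 9 - 3 \left(-21\right)^{2} = 9 - 1323 = -1314$)
$U{\left(t \right)} = 1320$ ($U{\left(t \right)} = 6 - -1314 = 6 + 1314 = 1320$)
$U{\left(17 \right)} - -26116 = 1320 - -26116 = 1320 + 26116 = 27436$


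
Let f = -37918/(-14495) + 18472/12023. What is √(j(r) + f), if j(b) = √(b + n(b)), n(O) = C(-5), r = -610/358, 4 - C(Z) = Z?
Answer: √(4040727339532169318890 + 5436447076765122275*√233774)/31194935915 ≈ 2.6179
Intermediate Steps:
C(Z) = 4 - Z
r = -305/179 (r = -610*1/358 = -305/179 ≈ -1.7039)
n(O) = 9 (n(O) = 4 - 1*(-5) = 4 + 5 = 9)
j(b) = √(9 + b) (j(b) = √(b + 9) = √(9 + b))
f = 723639754/174273385 (f = -37918*(-1/14495) + 18472*(1/12023) = 37918/14495 + 18472/12023 = 723639754/174273385 ≈ 4.1523)
√(j(r) + f) = √(√(9 - 305/179) + 723639754/174273385) = √(√(1306/179) + 723639754/174273385) = √(√233774/179 + 723639754/174273385) = √(723639754/174273385 + √233774/179)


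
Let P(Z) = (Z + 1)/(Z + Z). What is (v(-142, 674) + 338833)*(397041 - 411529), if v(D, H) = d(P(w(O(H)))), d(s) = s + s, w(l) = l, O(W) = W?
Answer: -1654342103548/337 ≈ -4.9090e+9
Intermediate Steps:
P(Z) = (1 + Z)/(2*Z) (P(Z) = (1 + Z)/((2*Z)) = (1 + Z)*(1/(2*Z)) = (1 + Z)/(2*Z))
d(s) = 2*s
v(D, H) = (1 + H)/H (v(D, H) = 2*((1 + H)/(2*H)) = (1 + H)/H)
(v(-142, 674) + 338833)*(397041 - 411529) = ((1 + 674)/674 + 338833)*(397041 - 411529) = ((1/674)*675 + 338833)*(-14488) = (675/674 + 338833)*(-14488) = (228374117/674)*(-14488) = -1654342103548/337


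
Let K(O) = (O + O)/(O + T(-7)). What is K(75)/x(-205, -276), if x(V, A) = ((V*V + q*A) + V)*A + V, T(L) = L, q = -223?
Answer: -75/970012282 ≈ -7.7319e-8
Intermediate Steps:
K(O) = 2*O/(-7 + O) (K(O) = (O + O)/(O - 7) = (2*O)/(-7 + O) = 2*O/(-7 + O))
x(V, A) = V + A*(V + V² - 223*A) (x(V, A) = ((V*V - 223*A) + V)*A + V = ((V² - 223*A) + V)*A + V = (V + V² - 223*A)*A + V = A*(V + V² - 223*A) + V = V + A*(V + V² - 223*A))
K(75)/x(-205, -276) = (2*75/(-7 + 75))/(-205 - 223*(-276)² - 276*(-205) - 276*(-205)²) = (2*75/68)/(-205 - 223*76176 + 56580 - 276*42025) = (2*75*(1/68))/(-205 - 16987248 + 56580 - 11598900) = (75/34)/(-28529773) = (75/34)*(-1/28529773) = -75/970012282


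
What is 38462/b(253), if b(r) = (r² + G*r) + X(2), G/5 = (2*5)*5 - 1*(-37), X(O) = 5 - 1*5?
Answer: 19231/87032 ≈ 0.22096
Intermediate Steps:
X(O) = 0 (X(O) = 5 - 5 = 0)
G = 435 (G = 5*((2*5)*5 - 1*(-37)) = 5*(10*5 + 37) = 5*(50 + 37) = 5*87 = 435)
b(r) = r² + 435*r (b(r) = (r² + 435*r) + 0 = r² + 435*r)
38462/b(253) = 38462/((253*(435 + 253))) = 38462/((253*688)) = 38462/174064 = 38462*(1/174064) = 19231/87032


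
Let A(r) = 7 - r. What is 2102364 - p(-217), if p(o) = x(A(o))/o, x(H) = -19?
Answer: 456212969/217 ≈ 2.1024e+6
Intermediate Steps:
p(o) = -19/o
2102364 - p(-217) = 2102364 - (-19)/(-217) = 2102364 - (-19)*(-1)/217 = 2102364 - 1*19/217 = 2102364 - 19/217 = 456212969/217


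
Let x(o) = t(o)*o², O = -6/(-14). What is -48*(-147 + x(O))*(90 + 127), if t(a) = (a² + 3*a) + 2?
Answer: 522908496/343 ≈ 1.5245e+6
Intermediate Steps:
t(a) = 2 + a² + 3*a
O = 3/7 (O = -6*(-1/14) = 3/7 ≈ 0.42857)
x(o) = o²*(2 + o² + 3*o) (x(o) = (2 + o² + 3*o)*o² = o²*(2 + o² + 3*o))
-48*(-147 + x(O))*(90 + 127) = -48*(-147 + (3/7)²*(2 + (3/7)² + 3*(3/7)))*(90 + 127) = -48*(-147 + 9*(2 + 9/49 + 9/7)/49)*217 = -48*(-147 + (9/49)*(170/49))*217 = -48*(-147 + 1530/2401)*217 = -(-16868016)*217/2401 = -48*(-10893927/343) = 522908496/343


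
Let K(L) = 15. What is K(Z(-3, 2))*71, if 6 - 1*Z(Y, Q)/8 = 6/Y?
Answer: 1065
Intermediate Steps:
Z(Y, Q) = 48 - 48/Y
K(Z(-3, 2))*71 = 15*71 = 1065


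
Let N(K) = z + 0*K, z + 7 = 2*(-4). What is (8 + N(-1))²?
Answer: 49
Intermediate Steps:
z = -15 (z = -7 + 2*(-4) = -7 - 8 = -15)
N(K) = -15 (N(K) = -15 + 0*K = -15 + 0 = -15)
(8 + N(-1))² = (8 - 15)² = (-7)² = 49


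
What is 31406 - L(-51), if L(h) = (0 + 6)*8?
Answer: 31358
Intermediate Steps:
L(h) = 48 (L(h) = 6*8 = 48)
31406 - L(-51) = 31406 - 1*48 = 31406 - 48 = 31358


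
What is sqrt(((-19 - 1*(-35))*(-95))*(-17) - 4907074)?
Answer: I*sqrt(4881234) ≈ 2209.4*I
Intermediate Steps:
sqrt(((-19 - 1*(-35))*(-95))*(-17) - 4907074) = sqrt(((-19 + 35)*(-95))*(-17) - 4907074) = sqrt((16*(-95))*(-17) - 4907074) = sqrt(-1520*(-17) - 4907074) = sqrt(25840 - 4907074) = sqrt(-4881234) = I*sqrt(4881234)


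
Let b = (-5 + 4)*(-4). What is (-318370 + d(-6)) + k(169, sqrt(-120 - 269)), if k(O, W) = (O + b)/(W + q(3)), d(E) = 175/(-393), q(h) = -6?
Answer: -53176231559/167025 - 173*I*sqrt(389)/425 ≈ -3.1837e+5 - 8.0285*I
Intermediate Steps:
d(E) = -175/393 (d(E) = 175*(-1/393) = -175/393)
b = 4 (b = -1*(-4) = 4)
k(O, W) = (4 + O)/(-6 + W) (k(O, W) = (O + 4)/(W - 6) = (4 + O)/(-6 + W))
(-318370 + d(-6)) + k(169, sqrt(-120 - 269)) = (-318370 - 175/393) + (4 + 169)/(-6 + sqrt(-120 - 269)) = -125119585/393 + 173/(-6 + sqrt(-389)) = -125119585/393 + 173/(-6 + I*sqrt(389))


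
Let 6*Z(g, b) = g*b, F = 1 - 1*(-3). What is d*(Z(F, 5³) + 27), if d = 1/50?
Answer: 331/150 ≈ 2.2067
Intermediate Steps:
F = 4 (F = 1 + 3 = 4)
d = 1/50 ≈ 0.020000
Z(g, b) = b*g/6 (Z(g, b) = (g*b)/6 = (b*g)/6 = b*g/6)
d*(Z(F, 5³) + 27) = ((⅙)*5³*4 + 27)/50 = ((⅙)*125*4 + 27)/50 = (250/3 + 27)/50 = (1/50)*(331/3) = 331/150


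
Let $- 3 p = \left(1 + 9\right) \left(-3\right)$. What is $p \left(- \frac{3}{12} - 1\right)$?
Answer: $- \frac{25}{2} \approx -12.5$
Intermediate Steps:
$p = 10$ ($p = - \frac{\left(1 + 9\right) \left(-3\right)}{3} = - \frac{10 \left(-3\right)}{3} = \left(- \frac{1}{3}\right) \left(-30\right) = 10$)
$p \left(- \frac{3}{12} - 1\right) = 10 \left(- \frac{3}{12} - 1\right) = 10 \left(\left(-3\right) \frac{1}{12} - 1\right) = 10 \left(- \frac{1}{4} - 1\right) = 10 \left(- \frac{5}{4}\right) = - \frac{25}{2}$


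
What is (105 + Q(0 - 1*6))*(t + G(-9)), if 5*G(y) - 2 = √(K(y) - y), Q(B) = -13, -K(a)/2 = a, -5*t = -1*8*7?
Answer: 5336/5 + 276*√3/5 ≈ 1162.8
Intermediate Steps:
t = 56/5 (t = -(-1*8)*7/5 = -(-8)*7/5 = -⅕*(-56) = 56/5 ≈ 11.200)
K(a) = -2*a
G(y) = ⅖ + √3*√(-y)/5 (G(y) = ⅖ + √(-2*y - y)/5 = ⅖ + √(-3*y)/5 = ⅖ + (√3*√(-y))/5 = ⅖ + √3*√(-y)/5)
(105 + Q(0 - 1*6))*(t + G(-9)) = (105 - 13)*(56/5 + (⅖ + √3*√(-1*(-9))/5)) = 92*(56/5 + (⅖ + √3*√9/5)) = 92*(56/5 + (⅖ + (⅕)*√3*3)) = 92*(56/5 + (⅖ + 3*√3/5)) = 92*(58/5 + 3*√3/5) = 5336/5 + 276*√3/5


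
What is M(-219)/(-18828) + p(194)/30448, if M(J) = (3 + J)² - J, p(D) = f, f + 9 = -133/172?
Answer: -20459887489/8216940864 ≈ -2.4900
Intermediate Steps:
f = -1681/172 (f = -9 - 133/172 = -1681/172 ≈ -9.7733)
p(D) = -1681/172
M(-219)/(-18828) + p(194)/30448 = ((3 - 219)² - 1*(-219))/(-18828) - 1681/172/30448 = ((-216)² + 219)*(-1/18828) - 1681/172*1/30448 = (46656 + 219)*(-1/18828) - 1681/5237056 = 46875*(-1/18828) - 1681/5237056 = -15625/6276 - 1681/5237056 = -20459887489/8216940864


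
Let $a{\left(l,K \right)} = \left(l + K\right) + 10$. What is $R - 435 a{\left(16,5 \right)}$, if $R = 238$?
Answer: $-13247$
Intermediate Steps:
$a{\left(l,K \right)} = 10 + K + l$ ($a{\left(l,K \right)} = \left(K + l\right) + 10 = 10 + K + l$)
$R - 435 a{\left(16,5 \right)} = 238 - 435 \left(10 + 5 + 16\right) = 238 - 13485 = -13247$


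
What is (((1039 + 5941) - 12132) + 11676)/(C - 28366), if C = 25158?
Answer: -1631/802 ≈ -2.0337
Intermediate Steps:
(((1039 + 5941) - 12132) + 11676)/(C - 28366) = (((1039 + 5941) - 12132) + 11676)/(25158 - 28366) = ((6980 - 12132) + 11676)/(-3208) = (-5152 + 11676)*(-1/3208) = 6524*(-1/3208) = -1631/802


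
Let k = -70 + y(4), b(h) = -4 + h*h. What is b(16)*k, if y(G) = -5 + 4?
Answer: -17892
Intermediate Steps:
y(G) = -1
b(h) = -4 + h²
k = -71 (k = -70 - 1 = -71)
b(16)*k = (-4 + 16²)*(-71) = (-4 + 256)*(-71) = 252*(-71) = -17892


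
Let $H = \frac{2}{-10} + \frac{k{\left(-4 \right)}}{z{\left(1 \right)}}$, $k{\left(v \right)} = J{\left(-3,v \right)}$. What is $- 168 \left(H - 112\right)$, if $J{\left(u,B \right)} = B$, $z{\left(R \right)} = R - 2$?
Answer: $\frac{90888}{5} \approx 18178.0$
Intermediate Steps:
$z{\left(R \right)} = -2 + R$
$k{\left(v \right)} = v$
$H = \frac{19}{5}$ ($H = \frac{2}{-10} - \frac{4}{-2 + 1} = 2 \left(- \frac{1}{10}\right) - \frac{4}{-1} = - \frac{1}{5} - -4 = - \frac{1}{5} + 4 = \frac{19}{5} \approx 3.8$)
$- 168 \left(H - 112\right) = - 168 \left(\frac{19}{5} - 112\right) = \left(-168\right) \left(- \frac{541}{5}\right) = \frac{90888}{5}$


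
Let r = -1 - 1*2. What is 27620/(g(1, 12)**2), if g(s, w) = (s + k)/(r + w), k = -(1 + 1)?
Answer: 2237220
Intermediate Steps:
r = -3 (r = -1 - 2 = -3)
k = -2 (k = -1*2 = -2)
g(s, w) = (-2 + s)/(-3 + w) (g(s, w) = (s - 2)/(-3 + w) = (-2 + s)/(-3 + w))
27620/(g(1, 12)**2) = 27620/(((-2 + 1)/(-3 + 12))**2) = 27620/((-1/9)**2) = 27620/(1/81) = 27620*81 = 2237220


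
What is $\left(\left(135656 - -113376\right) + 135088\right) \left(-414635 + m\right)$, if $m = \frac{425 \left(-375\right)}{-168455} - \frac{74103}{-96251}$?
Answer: $- \frac{516476105162487316440}{3242792441} \approx -1.5927 \cdot 10^{11}$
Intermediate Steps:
$m = \frac{5564604798}{3242792441}$ ($m = \left(-159375\right) \left(- \frac{1}{168455}\right) - - \frac{74103}{96251} = \frac{31875}{33691} + \frac{74103}{96251} = \frac{5564604798}{3242792441} \approx 1.716$)
$\left(\left(135656 - -113376\right) + 135088\right) \left(-414635 + m\right) = \left(\left(135656 - -113376\right) + 135088\right) \left(-414635 + \frac{5564604798}{3242792441}\right) = \left(\left(135656 + 113376\right) + 135088\right) \left(- \frac{1344569679169237}{3242792441}\right) = \left(249032 + 135088\right) \left(- \frac{1344569679169237}{3242792441}\right) = 384120 \left(- \frac{1344569679169237}{3242792441}\right) = - \frac{516476105162487316440}{3242792441}$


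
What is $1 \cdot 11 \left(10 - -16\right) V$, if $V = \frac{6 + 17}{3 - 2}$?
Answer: $6578$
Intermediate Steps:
$V = 23$ ($V = \frac{23}{1} = 23 \cdot 1 = 23$)
$1 \cdot 11 \left(10 - -16\right) V = 1 \cdot 11 \left(10 - -16\right) 23 = 11 \left(10 + 16\right) 23 = 11 \cdot 26 \cdot 23 = 286 \cdot 23 = 6578$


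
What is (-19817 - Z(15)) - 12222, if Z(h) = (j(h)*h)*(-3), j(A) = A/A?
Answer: -31994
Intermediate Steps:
j(A) = 1
Z(h) = -3*h (Z(h) = (1*h)*(-3) = h*(-3) = -3*h)
(-19817 - Z(15)) - 12222 = (-19817 - (-3)*15) - 12222 = (-19817 - 1*(-45)) - 12222 = (-19817 + 45) - 12222 = -19772 - 12222 = -31994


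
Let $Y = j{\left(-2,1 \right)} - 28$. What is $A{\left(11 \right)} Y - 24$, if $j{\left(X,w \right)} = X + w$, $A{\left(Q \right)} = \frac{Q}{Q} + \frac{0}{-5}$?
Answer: $-53$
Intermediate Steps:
$A{\left(Q \right)} = 1$ ($A{\left(Q \right)} = 1 + 0 \left(- \frac{1}{5}\right) = 1 + 0 = 1$)
$Y = -29$ ($Y = \left(-2 + 1\right) - 28 = -1 - 28 = -29$)
$A{\left(11 \right)} Y - 24 = 1 \left(-29\right) - 24 = -29 - 24 = -53$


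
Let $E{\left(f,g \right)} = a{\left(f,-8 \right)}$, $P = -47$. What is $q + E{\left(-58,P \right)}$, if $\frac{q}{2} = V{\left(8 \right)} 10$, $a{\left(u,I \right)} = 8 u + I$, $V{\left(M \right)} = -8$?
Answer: $-632$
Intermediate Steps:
$a{\left(u,I \right)} = I + 8 u$
$E{\left(f,g \right)} = -8 + 8 f$
$q = -160$ ($q = 2 \left(\left(-8\right) 10\right) = 2 \left(-80\right) = -160$)
$q + E{\left(-58,P \right)} = -160 + \left(-8 + 8 \left(-58\right)\right) = -160 - 472 = -632$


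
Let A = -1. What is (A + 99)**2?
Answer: 9604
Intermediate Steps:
(A + 99)**2 = (-1 + 99)**2 = 98**2 = 9604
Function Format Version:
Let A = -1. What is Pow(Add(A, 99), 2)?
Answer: 9604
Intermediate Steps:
Pow(Add(A, 99), 2) = Pow(Add(-1, 99), 2) = Pow(98, 2) = 9604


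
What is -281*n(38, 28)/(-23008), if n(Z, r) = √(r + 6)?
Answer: 281*√34/23008 ≈ 0.071214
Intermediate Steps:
n(Z, r) = √(6 + r)
-281*n(38, 28)/(-23008) = -281*√(6 + 28)/(-23008) = -281*√34*(-1/23008) = 281*√34/23008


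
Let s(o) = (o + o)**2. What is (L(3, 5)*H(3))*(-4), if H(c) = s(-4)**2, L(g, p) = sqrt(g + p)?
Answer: -32768*sqrt(2) ≈ -46341.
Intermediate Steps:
s(o) = 4*o**2 (s(o) = (2*o)**2 = 4*o**2)
H(c) = 4096 (H(c) = (4*(-4)**2)**2 = (4*16)**2 = 64**2 = 4096)
(L(3, 5)*H(3))*(-4) = (sqrt(3 + 5)*4096)*(-4) = (sqrt(8)*4096)*(-4) = ((2*sqrt(2))*4096)*(-4) = (8192*sqrt(2))*(-4) = -32768*sqrt(2)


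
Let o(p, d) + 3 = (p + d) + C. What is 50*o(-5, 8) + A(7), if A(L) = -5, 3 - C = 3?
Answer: -5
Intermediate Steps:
C = 0 (C = 3 - 1*3 = 3 - 3 = 0)
o(p, d) = -3 + d + p (o(p, d) = -3 + ((p + d) + 0) = -3 + ((d + p) + 0) = -3 + (d + p) = -3 + d + p)
50*o(-5, 8) + A(7) = 50*(-3 + 8 - 5) - 5 = 50*0 - 5 = 0 - 5 = -5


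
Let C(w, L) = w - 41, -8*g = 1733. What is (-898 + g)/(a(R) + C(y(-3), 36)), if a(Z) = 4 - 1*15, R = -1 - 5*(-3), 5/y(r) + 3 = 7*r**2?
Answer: 26751/1246 ≈ 21.470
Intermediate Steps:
g = -1733/8 (g = -1/8*1733 = -1733/8 ≈ -216.63)
y(r) = 5/(-3 + 7*r**2)
C(w, L) = -41 + w
R = 14 (R = -1 + 15 = 14)
a(Z) = -11 (a(Z) = 4 - 15 = -11)
(-898 + g)/(a(R) + C(y(-3), 36)) = (-898 - 1733/8)/(-11 + (-41 + 5/(-3 + 7*(-3)**2))) = -8917/(8*(-11 + (-41 + 5/(-3 + 7*9)))) = -8917/(8*(-11 + (-41 + 5/(-3 + 63)))) = -8917/(8*(-11 + (-41 + 5/60))) = -8917/(8*(-11 + (-41 + 5*(1/60)))) = -8917/(8*(-11 + (-41 + 1/12))) = -8917/(8*(-11 - 491/12)) = -8917/(8*(-623/12)) = -8917/8*(-12/623) = 26751/1246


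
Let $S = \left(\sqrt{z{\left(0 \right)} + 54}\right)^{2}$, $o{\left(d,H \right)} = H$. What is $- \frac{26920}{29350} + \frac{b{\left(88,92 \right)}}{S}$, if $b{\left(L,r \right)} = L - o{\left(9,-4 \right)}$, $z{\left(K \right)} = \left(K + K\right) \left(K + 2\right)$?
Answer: $\frac{62326}{79245} \approx 0.7865$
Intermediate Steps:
$z{\left(K \right)} = 2 K \left(2 + K\right)$
$b{\left(L,r \right)} = 4 + L$ ($b{\left(L,r \right)} = L - -4 = L + 4 = 4 + L$)
$S = 54$ ($S = \left(\sqrt{2 \cdot 0 \left(2 + 0\right) + 54}\right)^{2} = \left(\sqrt{2 \cdot 0 \cdot 2 + 54}\right)^{2} = \left(\sqrt{0 + 54}\right)^{2} = \left(\sqrt{54}\right)^{2} = \left(3 \sqrt{6}\right)^{2} = 54$)
$- \frac{26920}{29350} + \frac{b{\left(88,92 \right)}}{S} = - \frac{26920}{29350} + \frac{4 + 88}{54} = \left(-26920\right) \frac{1}{29350} + 92 \cdot \frac{1}{54} = - \frac{2692}{2935} + \frac{46}{27} = \frac{62326}{79245}$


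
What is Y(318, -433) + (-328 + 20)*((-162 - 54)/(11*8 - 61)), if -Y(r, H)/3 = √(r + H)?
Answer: 2464 - 3*I*√115 ≈ 2464.0 - 32.171*I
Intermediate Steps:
Y(r, H) = -3*√(H + r) (Y(r, H) = -3*√(r + H) = -3*√(H + r))
Y(318, -433) + (-328 + 20)*((-162 - 54)/(11*8 - 61)) = -3*√(-433 + 318) + (-328 + 20)*((-162 - 54)/(11*8 - 61)) = -3*I*√115 - (-66528)/(88 - 61) = -3*I*√115 - (-66528)/27 = -3*I*√115 - 308*(-8) = -3*I*√115 + 2464 = 2464 - 3*I*√115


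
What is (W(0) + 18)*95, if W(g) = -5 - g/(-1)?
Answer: 1235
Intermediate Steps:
W(g) = -5 + g (W(g) = -5 - g*(-1) = -5 - (-1)*g = -5 + g)
(W(0) + 18)*95 = ((-5 + 0) + 18)*95 = (-5 + 18)*95 = 13*95 = 1235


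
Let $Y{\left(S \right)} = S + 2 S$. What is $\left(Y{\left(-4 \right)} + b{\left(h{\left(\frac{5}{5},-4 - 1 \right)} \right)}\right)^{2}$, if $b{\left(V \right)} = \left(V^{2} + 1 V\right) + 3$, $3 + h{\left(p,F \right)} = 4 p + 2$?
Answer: $9$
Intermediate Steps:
$h{\left(p,F \right)} = -1 + 4 p$ ($h{\left(p,F \right)} = -3 + \left(4 p + 2\right) = -3 + \left(2 + 4 p\right) = -1 + 4 p$)
$Y{\left(S \right)} = 3 S$
$b{\left(V \right)} = 3 + V + V^{2}$ ($b{\left(V \right)} = \left(V^{2} + V\right) + 3 = \left(V + V^{2}\right) + 3 = 3 + V + V^{2}$)
$\left(Y{\left(-4 \right)} + b{\left(h{\left(\frac{5}{5},-4 - 1 \right)} \right)}\right)^{2} = \left(3 \left(-4\right) + \left(3 - \left(1 - 4 \cdot \frac{5}{5}\right) + \left(-1 + 4 \cdot \frac{5}{5}\right)^{2}\right)\right)^{2} = \left(-12 + \left(3 - \left(1 - 4 \cdot 5 \cdot \frac{1}{5}\right) + \left(-1 + 4 \cdot 5 \cdot \frac{1}{5}\right)^{2}\right)\right)^{2} = \left(-12 + \left(3 + \left(-1 + 4 \cdot 1\right) + \left(-1 + 4 \cdot 1\right)^{2}\right)\right)^{2} = \left(-12 + \left(3 + \left(-1 + 4\right) + \left(-1 + 4\right)^{2}\right)\right)^{2} = \left(-12 + \left(3 + 3 + 3^{2}\right)\right)^{2} = \left(-12 + \left(3 + 3 + 9\right)\right)^{2} = \left(-12 + 15\right)^{2} = 3^{2} = 9$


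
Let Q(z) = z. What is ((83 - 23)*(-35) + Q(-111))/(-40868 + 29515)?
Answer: 2211/11353 ≈ 0.19475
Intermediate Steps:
((83 - 23)*(-35) + Q(-111))/(-40868 + 29515) = ((83 - 23)*(-35) - 111)/(-40868 + 29515) = (60*(-35) - 111)/(-11353) = (-2100 - 111)*(-1/11353) = -2211*(-1/11353) = 2211/11353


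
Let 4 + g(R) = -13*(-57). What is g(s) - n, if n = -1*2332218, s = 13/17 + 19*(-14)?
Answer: 2332955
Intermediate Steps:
s = -4509/17 (s = 13*(1/17) - 266 = 13/17 - 266 = -4509/17 ≈ -265.24)
g(R) = 737 (g(R) = -4 - 13*(-57) = -4 + 741 = 737)
n = -2332218
g(s) - n = 737 - 1*(-2332218) = 737 + 2332218 = 2332955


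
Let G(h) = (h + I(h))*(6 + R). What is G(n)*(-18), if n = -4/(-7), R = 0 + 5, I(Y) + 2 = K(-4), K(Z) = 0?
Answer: 1980/7 ≈ 282.86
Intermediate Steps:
I(Y) = -2 (I(Y) = -2 + 0 = -2)
R = 5
n = 4/7 (n = -4*(-1/7) = 4/7 ≈ 0.57143)
G(h) = -22 + 11*h (G(h) = (h - 2)*(6 + 5) = (-2 + h)*11 = -22 + 11*h)
G(n)*(-18) = (-22 + 11*(4/7))*(-18) = (-22 + 44/7)*(-18) = -110/7*(-18) = 1980/7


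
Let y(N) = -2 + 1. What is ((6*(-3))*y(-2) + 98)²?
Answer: 13456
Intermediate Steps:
y(N) = -1
((6*(-3))*y(-2) + 98)² = ((6*(-3))*(-1) + 98)² = (-18*(-1) + 98)² = (18 + 98)² = 116² = 13456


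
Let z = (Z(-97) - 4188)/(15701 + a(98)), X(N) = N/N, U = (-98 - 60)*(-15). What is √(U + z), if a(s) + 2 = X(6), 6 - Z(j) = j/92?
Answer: √12359887347683/72220 ≈ 48.680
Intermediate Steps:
Z(j) = 6 - j/92
U = 2370 (U = -158*(-15) = 2370)
X(N) = 1
a(s) = -1 (a(s) = -2 + 1 = -1)
z = -384647/1444400 (z = ((6 - 1/92*(-97)) - 4188)/(15701 - 1) = ((6 + 97/92) - 4188)/15700 = (649/92 - 4188)*(1/15700) = -384647/92*1/15700 = -384647/1444400 ≈ -0.26630)
√(U + z) = √(2370 - 384647/1444400) = √(3422843353/1444400) = √12359887347683/72220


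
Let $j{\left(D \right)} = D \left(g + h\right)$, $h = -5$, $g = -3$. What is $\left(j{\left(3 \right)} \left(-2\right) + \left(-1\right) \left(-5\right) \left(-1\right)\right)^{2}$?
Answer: $1849$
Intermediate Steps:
$j{\left(D \right)} = - 8 D$ ($j{\left(D \right)} = D \left(-3 - 5\right) = D \left(-8\right) = - 8 D$)
$\left(j{\left(3 \right)} \left(-2\right) + \left(-1\right) \left(-5\right) \left(-1\right)\right)^{2} = \left(\left(-8\right) 3 \left(-2\right) + \left(-1\right) \left(-5\right) \left(-1\right)\right)^{2} = \left(\left(-24\right) \left(-2\right) + 5 \left(-1\right)\right)^{2} = \left(48 - 5\right)^{2} = 43^{2} = 1849$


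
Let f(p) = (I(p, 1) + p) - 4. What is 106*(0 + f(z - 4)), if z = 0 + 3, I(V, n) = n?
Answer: -424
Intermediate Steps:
z = 3
f(p) = -3 + p (f(p) = (1 + p) - 4 = -3 + p)
106*(0 + f(z - 4)) = 106*(0 + (-3 + (3 - 4))) = 106*(0 + (-3 - 1)) = 106*(0 - 4) = 106*(-4) = -424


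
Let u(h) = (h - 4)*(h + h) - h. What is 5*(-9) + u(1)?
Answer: -52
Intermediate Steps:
u(h) = -h + 2*h*(-4 + h) (u(h) = (-4 + h)*(2*h) - h = 2*h*(-4 + h) - h = -h + 2*h*(-4 + h))
5*(-9) + u(1) = 5*(-9) + 1*(-9 + 2*1) = -45 + 1*(-9 + 2) = -45 + 1*(-7) = -45 - 7 = -52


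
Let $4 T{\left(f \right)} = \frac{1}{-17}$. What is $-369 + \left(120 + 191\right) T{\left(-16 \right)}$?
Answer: $- \frac{25403}{68} \approx -373.57$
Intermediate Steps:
$T{\left(f \right)} = - \frac{1}{68}$ ($T{\left(f \right)} = \frac{1}{4 \left(-17\right)} = \frac{1}{4} \left(- \frac{1}{17}\right) = - \frac{1}{68}$)
$-369 + \left(120 + 191\right) T{\left(-16 \right)} = -369 + \left(120 + 191\right) \left(- \frac{1}{68}\right) = -369 + 311 \left(- \frac{1}{68}\right) = -369 - \frac{311}{68} = - \frac{25403}{68}$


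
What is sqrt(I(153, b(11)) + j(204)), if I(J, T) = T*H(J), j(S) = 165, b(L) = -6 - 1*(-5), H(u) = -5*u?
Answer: sqrt(930) ≈ 30.496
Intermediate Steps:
b(L) = -1 (b(L) = -6 + 5 = -1)
I(J, T) = -5*J*T (I(J, T) = T*(-5*J) = -5*J*T)
sqrt(I(153, b(11)) + j(204)) = sqrt(-5*153*(-1) + 165) = sqrt(765 + 165) = sqrt(930)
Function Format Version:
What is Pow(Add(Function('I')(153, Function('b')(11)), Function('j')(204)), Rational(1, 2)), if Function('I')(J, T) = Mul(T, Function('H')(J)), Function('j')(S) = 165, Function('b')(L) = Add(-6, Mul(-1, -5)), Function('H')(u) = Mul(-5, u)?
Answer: Pow(930, Rational(1, 2)) ≈ 30.496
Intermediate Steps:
Function('b')(L) = -1 (Function('b')(L) = Add(-6, 5) = -1)
Function('I')(J, T) = Mul(-5, J, T) (Function('I')(J, T) = Mul(T, Mul(-5, J)) = Mul(-5, J, T))
Pow(Add(Function('I')(153, Function('b')(11)), Function('j')(204)), Rational(1, 2)) = Pow(Add(Mul(-5, 153, -1), 165), Rational(1, 2)) = Pow(Add(765, 165), Rational(1, 2)) = Pow(930, Rational(1, 2))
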